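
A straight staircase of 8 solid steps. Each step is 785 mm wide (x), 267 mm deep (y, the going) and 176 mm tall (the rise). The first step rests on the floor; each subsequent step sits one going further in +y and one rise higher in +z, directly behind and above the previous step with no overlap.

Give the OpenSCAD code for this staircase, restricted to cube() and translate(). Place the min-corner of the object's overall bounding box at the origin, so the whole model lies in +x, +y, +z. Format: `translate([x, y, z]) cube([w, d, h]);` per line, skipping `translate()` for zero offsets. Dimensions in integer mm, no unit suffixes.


cube([785, 267, 176]);
translate([0, 267, 176]) cube([785, 267, 176]);
translate([0, 534, 352]) cube([785, 267, 176]);
translate([0, 801, 528]) cube([785, 267, 176]);
translate([0, 1068, 704]) cube([785, 267, 176]);
translate([0, 1335, 880]) cube([785, 267, 176]);
translate([0, 1602, 1056]) cube([785, 267, 176]);
translate([0, 1869, 1232]) cube([785, 267, 176]);


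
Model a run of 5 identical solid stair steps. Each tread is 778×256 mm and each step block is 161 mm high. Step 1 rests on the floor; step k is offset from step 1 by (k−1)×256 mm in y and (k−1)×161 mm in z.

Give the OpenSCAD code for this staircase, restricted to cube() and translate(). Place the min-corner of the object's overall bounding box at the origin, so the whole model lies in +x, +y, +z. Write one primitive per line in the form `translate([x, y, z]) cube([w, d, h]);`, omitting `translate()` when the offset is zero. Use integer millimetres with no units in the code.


cube([778, 256, 161]);
translate([0, 256, 161]) cube([778, 256, 161]);
translate([0, 512, 322]) cube([778, 256, 161]);
translate([0, 768, 483]) cube([778, 256, 161]);
translate([0, 1024, 644]) cube([778, 256, 161]);


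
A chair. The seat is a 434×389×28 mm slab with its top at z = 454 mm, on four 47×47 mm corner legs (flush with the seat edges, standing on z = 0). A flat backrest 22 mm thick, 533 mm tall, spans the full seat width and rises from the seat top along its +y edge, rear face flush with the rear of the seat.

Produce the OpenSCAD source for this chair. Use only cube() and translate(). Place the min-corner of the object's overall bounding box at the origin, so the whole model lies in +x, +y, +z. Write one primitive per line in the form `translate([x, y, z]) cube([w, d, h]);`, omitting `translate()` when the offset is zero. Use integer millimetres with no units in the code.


translate([0, 0, 426]) cube([434, 389, 28]);
cube([47, 47, 426]);
translate([387, 0, 0]) cube([47, 47, 426]);
translate([0, 342, 0]) cube([47, 47, 426]);
translate([387, 342, 0]) cube([47, 47, 426]);
translate([0, 367, 454]) cube([434, 22, 533]);


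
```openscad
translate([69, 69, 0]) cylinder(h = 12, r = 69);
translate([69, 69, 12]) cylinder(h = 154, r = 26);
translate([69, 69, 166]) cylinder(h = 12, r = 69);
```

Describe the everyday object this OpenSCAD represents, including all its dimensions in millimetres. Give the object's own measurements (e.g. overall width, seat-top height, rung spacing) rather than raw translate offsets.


A spool: two coaxial disc flanges of radius 69 mm and thickness 12 mm, joined by a core cylinder of radius 26 mm and height 154 mm. The lower flange rests on z = 0 and the three cylinders share a vertical axis.


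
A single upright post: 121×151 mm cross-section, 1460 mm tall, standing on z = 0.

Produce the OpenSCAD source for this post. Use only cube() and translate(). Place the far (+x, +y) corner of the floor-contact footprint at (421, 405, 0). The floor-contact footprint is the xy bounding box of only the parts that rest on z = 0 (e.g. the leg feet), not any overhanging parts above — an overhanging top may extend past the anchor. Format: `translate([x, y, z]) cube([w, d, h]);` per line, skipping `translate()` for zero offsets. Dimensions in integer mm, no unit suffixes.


translate([300, 254, 0]) cube([121, 151, 1460]);


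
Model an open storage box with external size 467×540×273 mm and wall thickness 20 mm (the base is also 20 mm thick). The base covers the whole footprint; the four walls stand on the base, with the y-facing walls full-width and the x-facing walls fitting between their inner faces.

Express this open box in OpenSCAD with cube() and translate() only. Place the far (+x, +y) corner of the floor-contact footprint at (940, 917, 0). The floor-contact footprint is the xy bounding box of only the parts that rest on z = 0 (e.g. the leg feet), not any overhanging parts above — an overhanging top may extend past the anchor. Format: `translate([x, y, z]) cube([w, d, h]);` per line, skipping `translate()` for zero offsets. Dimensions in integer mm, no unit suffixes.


translate([473, 377, 0]) cube([467, 540, 20]);
translate([473, 377, 20]) cube([467, 20, 253]);
translate([473, 897, 20]) cube([467, 20, 253]);
translate([473, 397, 20]) cube([20, 500, 253]);
translate([920, 397, 20]) cube([20, 500, 253]);


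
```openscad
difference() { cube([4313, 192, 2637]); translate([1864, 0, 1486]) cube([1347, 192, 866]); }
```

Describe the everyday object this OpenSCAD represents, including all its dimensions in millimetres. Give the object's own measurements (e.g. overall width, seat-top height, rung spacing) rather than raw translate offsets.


A wall 4313 mm long (x), 192 mm thick (y), 2637 mm tall, with a rectangular window opening cut through it. The opening is 1347 mm wide and 866 mm tall; its sill is at z = 1486 mm and its near (−x) edge is 1864 mm from the wall's −x end. The opening passes through the full wall thickness.


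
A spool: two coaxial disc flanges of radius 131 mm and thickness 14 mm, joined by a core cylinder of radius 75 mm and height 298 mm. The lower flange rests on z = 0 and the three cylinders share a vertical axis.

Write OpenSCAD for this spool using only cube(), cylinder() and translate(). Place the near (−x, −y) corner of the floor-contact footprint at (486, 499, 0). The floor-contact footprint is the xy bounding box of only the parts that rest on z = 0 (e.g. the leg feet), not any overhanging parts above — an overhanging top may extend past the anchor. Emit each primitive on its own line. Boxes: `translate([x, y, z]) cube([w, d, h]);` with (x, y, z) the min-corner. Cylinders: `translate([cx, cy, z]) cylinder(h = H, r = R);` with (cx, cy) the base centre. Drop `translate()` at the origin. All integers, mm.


translate([617, 630, 0]) cylinder(h = 14, r = 131);
translate([617, 630, 14]) cylinder(h = 298, r = 75);
translate([617, 630, 312]) cylinder(h = 14, r = 131);


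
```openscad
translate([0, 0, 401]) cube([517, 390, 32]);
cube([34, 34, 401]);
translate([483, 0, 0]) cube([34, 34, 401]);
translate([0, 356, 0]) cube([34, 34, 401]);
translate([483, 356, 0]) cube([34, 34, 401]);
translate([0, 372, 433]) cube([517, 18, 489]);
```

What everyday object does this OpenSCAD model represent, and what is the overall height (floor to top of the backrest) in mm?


A chair. The overall height is 922 mm.

A slab on four corner posts with a tall panel at the back — a chair. The seat slab sits at z = 401 with thickness 32, and the 489 mm backrest starts at the seat top, so the overall height is 401 + 32 + 489 = 922 mm.


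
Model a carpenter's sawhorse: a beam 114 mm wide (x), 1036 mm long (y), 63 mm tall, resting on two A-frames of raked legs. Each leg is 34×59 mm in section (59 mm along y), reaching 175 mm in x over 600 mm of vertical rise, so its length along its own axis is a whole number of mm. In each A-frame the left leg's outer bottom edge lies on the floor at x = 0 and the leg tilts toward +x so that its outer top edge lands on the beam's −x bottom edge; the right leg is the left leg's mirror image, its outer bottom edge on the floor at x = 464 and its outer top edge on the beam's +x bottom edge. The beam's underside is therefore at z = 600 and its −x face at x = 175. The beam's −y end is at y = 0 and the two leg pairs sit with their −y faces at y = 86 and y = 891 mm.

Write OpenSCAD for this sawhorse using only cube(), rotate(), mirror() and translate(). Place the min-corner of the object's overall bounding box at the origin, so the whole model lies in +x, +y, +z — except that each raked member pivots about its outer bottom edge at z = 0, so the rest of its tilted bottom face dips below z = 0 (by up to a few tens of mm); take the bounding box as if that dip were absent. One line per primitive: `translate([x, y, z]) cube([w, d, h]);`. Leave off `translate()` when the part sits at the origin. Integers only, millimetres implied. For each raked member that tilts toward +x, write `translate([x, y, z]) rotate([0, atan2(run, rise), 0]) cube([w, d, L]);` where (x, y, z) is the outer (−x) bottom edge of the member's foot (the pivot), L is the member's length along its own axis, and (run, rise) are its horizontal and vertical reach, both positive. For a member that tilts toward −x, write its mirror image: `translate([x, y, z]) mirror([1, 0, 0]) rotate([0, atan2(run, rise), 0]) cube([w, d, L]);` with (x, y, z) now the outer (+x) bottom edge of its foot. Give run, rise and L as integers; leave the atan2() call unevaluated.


// leg length = √(175² + 600²) = 625
// right-leg outer foot x = 2·175 + 114 = 464
// beam min-corner = (175, 0, 600)
translate([175, 0, 600]) cube([114, 1036, 63]);
translate([0, 86, 0]) rotate([0, atan2(175, 600), 0]) cube([34, 59, 625]);
translate([464, 86, 0]) mirror([1, 0, 0]) rotate([0, atan2(175, 600), 0]) cube([34, 59, 625]);
translate([0, 891, 0]) rotate([0, atan2(175, 600), 0]) cube([34, 59, 625]);
translate([464, 891, 0]) mirror([1, 0, 0]) rotate([0, atan2(175, 600), 0]) cube([34, 59, 625]);


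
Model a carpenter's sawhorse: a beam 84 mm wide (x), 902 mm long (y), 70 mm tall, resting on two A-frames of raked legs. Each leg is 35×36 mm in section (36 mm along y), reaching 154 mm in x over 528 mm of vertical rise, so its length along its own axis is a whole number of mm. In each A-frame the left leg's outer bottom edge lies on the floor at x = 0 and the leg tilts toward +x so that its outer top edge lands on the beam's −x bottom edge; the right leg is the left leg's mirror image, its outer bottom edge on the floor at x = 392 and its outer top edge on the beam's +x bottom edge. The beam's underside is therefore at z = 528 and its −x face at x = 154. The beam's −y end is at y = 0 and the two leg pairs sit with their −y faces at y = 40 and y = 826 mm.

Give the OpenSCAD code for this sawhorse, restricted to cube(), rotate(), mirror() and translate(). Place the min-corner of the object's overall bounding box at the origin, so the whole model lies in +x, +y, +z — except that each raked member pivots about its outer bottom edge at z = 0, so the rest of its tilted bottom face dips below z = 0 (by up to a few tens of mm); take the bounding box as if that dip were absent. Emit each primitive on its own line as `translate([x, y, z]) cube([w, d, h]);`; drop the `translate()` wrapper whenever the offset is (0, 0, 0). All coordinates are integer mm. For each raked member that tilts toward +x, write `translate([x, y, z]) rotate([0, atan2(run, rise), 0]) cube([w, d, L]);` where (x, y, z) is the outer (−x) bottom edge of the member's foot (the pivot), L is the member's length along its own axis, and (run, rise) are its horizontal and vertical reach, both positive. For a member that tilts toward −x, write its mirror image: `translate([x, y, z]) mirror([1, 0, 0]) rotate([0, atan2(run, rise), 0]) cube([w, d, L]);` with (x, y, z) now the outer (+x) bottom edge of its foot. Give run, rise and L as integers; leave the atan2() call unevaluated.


// leg length = √(154² + 528²) = 550
// right-leg outer foot x = 2·154 + 84 = 392
// beam min-corner = (154, 0, 528)
translate([154, 0, 528]) cube([84, 902, 70]);
translate([0, 40, 0]) rotate([0, atan2(154, 528), 0]) cube([35, 36, 550]);
translate([392, 40, 0]) mirror([1, 0, 0]) rotate([0, atan2(154, 528), 0]) cube([35, 36, 550]);
translate([0, 826, 0]) rotate([0, atan2(154, 528), 0]) cube([35, 36, 550]);
translate([392, 826, 0]) mirror([1, 0, 0]) rotate([0, atan2(154, 528), 0]) cube([35, 36, 550]);


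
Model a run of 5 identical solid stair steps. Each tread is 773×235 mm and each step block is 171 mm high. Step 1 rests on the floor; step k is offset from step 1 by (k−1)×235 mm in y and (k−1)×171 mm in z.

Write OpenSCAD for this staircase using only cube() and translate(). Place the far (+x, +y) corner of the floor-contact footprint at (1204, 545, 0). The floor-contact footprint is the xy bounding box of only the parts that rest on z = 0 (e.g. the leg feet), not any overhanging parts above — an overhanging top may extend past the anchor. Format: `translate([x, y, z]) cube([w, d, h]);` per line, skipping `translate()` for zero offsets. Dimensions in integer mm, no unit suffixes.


translate([431, 310, 0]) cube([773, 235, 171]);
translate([431, 545, 171]) cube([773, 235, 171]);
translate([431, 780, 342]) cube([773, 235, 171]);
translate([431, 1015, 513]) cube([773, 235, 171]);
translate([431, 1250, 684]) cube([773, 235, 171]);


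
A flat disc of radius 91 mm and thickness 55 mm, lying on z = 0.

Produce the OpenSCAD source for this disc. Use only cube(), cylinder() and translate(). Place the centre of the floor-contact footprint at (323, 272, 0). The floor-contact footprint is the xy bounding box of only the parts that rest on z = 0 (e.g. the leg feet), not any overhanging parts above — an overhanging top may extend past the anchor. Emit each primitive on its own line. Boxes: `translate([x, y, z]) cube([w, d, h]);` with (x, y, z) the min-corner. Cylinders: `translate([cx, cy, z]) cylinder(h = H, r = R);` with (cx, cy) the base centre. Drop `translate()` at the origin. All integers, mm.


translate([323, 272, 0]) cylinder(h = 55, r = 91);


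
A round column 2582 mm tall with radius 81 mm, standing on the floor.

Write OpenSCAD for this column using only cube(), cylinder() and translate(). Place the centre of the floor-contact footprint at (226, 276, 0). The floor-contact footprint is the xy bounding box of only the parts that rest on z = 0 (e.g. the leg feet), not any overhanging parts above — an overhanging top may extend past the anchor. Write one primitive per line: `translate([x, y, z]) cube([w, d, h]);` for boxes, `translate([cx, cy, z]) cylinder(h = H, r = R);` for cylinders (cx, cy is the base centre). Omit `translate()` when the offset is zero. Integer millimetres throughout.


translate([226, 276, 0]) cylinder(h = 2582, r = 81);


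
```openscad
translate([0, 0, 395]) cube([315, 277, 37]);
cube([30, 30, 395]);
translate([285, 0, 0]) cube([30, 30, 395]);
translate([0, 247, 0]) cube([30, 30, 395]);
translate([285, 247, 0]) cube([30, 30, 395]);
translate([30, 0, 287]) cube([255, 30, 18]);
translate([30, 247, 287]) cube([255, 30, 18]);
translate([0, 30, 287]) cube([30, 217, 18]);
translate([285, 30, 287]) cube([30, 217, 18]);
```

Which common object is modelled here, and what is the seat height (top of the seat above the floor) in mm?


A stool. The seat height is 432 mm.

A 315×277×37 slab at z = 395 on four corner posts — a stool. The seat top is 395 + 37 = 432 mm.


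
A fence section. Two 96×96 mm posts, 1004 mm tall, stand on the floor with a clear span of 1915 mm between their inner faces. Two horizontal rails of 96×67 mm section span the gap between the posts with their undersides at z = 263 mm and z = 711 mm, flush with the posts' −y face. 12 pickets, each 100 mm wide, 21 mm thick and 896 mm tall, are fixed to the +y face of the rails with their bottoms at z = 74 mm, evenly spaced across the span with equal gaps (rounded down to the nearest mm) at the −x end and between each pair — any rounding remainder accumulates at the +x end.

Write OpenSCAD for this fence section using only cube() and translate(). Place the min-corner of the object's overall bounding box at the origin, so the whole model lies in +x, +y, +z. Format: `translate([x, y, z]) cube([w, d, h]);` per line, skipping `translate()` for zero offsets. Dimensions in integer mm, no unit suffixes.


cube([96, 96, 1004]);
translate([2011, 0, 0]) cube([96, 96, 1004]);
translate([96, 0, 263]) cube([1915, 96, 67]);
translate([96, 0, 711]) cube([1915, 96, 67]);
translate([151, 96, 74]) cube([100, 21, 896]);
translate([306, 96, 74]) cube([100, 21, 896]);
translate([461, 96, 74]) cube([100, 21, 896]);
translate([616, 96, 74]) cube([100, 21, 896]);
translate([771, 96, 74]) cube([100, 21, 896]);
translate([926, 96, 74]) cube([100, 21, 896]);
translate([1081, 96, 74]) cube([100, 21, 896]);
translate([1236, 96, 74]) cube([100, 21, 896]);
translate([1391, 96, 74]) cube([100, 21, 896]);
translate([1546, 96, 74]) cube([100, 21, 896]);
translate([1701, 96, 74]) cube([100, 21, 896]);
translate([1856, 96, 74]) cube([100, 21, 896]);


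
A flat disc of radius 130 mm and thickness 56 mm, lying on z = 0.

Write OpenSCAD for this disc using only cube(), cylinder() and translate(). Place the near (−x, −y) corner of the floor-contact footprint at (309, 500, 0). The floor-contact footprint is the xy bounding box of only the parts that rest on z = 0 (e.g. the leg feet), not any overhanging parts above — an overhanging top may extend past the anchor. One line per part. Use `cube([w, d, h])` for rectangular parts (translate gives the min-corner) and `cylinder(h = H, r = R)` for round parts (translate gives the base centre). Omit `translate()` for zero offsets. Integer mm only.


translate([439, 630, 0]) cylinder(h = 56, r = 130);


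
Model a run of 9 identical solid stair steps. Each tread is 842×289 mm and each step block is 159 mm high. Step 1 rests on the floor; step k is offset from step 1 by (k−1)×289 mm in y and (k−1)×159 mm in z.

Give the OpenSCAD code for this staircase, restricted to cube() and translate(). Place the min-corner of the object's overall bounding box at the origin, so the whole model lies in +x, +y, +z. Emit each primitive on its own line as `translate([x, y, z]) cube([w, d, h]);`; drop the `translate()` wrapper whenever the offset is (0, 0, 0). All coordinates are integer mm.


cube([842, 289, 159]);
translate([0, 289, 159]) cube([842, 289, 159]);
translate([0, 578, 318]) cube([842, 289, 159]);
translate([0, 867, 477]) cube([842, 289, 159]);
translate([0, 1156, 636]) cube([842, 289, 159]);
translate([0, 1445, 795]) cube([842, 289, 159]);
translate([0, 1734, 954]) cube([842, 289, 159]);
translate([0, 2023, 1113]) cube([842, 289, 159]);
translate([0, 2312, 1272]) cube([842, 289, 159]);


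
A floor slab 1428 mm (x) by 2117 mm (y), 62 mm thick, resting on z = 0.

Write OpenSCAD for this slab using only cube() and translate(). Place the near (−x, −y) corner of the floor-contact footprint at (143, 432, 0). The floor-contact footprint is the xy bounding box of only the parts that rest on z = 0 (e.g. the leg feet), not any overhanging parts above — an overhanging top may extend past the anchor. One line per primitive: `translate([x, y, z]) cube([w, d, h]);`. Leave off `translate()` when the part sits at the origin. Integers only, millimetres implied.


translate([143, 432, 0]) cube([1428, 2117, 62]);


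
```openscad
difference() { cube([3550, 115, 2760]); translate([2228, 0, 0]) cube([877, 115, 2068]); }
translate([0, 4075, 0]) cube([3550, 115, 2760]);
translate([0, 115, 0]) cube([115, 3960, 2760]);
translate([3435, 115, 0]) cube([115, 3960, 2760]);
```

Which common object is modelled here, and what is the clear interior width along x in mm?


A single room. The interior width is 3320 mm.

Four walls enclosing a rectangle with a door in the front wall — a room. Outside width 3550 minus two 115 mm walls gives 3320 mm.


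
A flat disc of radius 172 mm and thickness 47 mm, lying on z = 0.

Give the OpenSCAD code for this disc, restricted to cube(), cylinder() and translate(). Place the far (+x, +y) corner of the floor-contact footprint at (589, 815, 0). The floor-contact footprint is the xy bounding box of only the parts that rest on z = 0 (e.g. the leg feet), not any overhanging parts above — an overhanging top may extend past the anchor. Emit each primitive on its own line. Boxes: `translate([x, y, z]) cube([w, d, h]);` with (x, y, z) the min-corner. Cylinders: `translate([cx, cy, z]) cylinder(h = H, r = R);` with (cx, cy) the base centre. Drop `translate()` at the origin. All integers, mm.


translate([417, 643, 0]) cylinder(h = 47, r = 172);


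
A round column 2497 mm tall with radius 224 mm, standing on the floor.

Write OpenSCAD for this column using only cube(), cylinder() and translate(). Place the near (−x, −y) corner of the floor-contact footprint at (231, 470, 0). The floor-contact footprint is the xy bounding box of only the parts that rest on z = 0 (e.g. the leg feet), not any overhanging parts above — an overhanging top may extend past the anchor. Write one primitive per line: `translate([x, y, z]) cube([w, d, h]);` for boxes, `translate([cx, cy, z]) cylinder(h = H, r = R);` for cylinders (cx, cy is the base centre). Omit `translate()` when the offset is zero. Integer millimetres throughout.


translate([455, 694, 0]) cylinder(h = 2497, r = 224);


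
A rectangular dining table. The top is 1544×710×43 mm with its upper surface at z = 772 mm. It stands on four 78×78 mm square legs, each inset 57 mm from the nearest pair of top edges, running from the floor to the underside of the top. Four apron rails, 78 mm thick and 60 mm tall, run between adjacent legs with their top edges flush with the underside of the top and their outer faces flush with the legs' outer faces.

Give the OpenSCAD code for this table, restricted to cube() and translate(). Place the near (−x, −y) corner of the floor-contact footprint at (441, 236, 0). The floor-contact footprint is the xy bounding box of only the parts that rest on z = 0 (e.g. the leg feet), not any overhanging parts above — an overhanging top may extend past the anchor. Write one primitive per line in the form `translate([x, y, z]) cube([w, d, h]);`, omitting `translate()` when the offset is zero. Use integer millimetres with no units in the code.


translate([384, 179, 729]) cube([1544, 710, 43]);
translate([441, 236, 0]) cube([78, 78, 729]);
translate([1793, 236, 0]) cube([78, 78, 729]);
translate([441, 754, 0]) cube([78, 78, 729]);
translate([1793, 754, 0]) cube([78, 78, 729]);
translate([519, 236, 669]) cube([1274, 78, 60]);
translate([519, 754, 669]) cube([1274, 78, 60]);
translate([441, 314, 669]) cube([78, 440, 60]);
translate([1793, 314, 669]) cube([78, 440, 60]);


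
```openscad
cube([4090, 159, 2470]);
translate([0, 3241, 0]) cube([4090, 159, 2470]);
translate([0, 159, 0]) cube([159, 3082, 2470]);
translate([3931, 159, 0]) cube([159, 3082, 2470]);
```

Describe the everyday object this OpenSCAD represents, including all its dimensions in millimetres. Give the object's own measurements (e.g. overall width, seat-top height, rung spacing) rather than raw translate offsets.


The wall frame of a small rectangular building: four walls, each 2470 mm tall and 159 mm thick, enclosing a footprint 4090 mm (x) by 3400 mm (y) outside-to-outside, with no floor or roof. The front and back walls (the −y and +y sides) span the full width; the two side walls fit between them.


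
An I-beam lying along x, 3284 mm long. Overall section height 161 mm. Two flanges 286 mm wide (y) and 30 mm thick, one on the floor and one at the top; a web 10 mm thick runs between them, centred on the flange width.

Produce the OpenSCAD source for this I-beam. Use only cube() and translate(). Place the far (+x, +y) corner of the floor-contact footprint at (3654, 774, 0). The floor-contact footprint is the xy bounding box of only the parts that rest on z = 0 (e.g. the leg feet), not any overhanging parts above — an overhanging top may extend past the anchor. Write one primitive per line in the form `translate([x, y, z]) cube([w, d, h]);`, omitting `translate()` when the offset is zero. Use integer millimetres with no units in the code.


translate([370, 488, 0]) cube([3284, 286, 30]);
translate([370, 626, 30]) cube([3284, 10, 101]);
translate([370, 488, 131]) cube([3284, 286, 30]);


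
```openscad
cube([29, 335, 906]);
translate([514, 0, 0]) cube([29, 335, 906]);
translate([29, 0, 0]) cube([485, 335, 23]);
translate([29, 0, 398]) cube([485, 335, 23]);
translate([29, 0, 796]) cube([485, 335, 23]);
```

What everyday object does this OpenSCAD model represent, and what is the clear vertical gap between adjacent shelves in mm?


A bookshelf. The clear shelf gap is 375 mm.

Two tall side panels with 3 horizontal boards between them — a bookshelf. The first two shelf undersides are at z = 0 and z = 398; with shelf thickness 23, the clear gap is 398 − 0 − 23 = 375 mm.


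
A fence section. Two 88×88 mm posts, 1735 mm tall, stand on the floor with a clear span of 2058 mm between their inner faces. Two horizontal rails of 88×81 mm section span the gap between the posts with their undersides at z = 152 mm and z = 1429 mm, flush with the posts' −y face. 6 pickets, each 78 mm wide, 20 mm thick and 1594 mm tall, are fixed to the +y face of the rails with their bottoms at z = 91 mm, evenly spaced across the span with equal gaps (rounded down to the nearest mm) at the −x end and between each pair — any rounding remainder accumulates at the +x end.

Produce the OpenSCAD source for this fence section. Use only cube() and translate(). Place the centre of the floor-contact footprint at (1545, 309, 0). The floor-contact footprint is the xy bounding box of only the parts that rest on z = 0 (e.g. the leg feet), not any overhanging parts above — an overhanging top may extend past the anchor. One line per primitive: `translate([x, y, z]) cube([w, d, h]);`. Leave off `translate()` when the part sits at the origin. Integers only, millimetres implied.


translate([428, 265, 0]) cube([88, 88, 1735]);
translate([2574, 265, 0]) cube([88, 88, 1735]);
translate([516, 265, 152]) cube([2058, 88, 81]);
translate([516, 265, 1429]) cube([2058, 88, 81]);
translate([743, 353, 91]) cube([78, 20, 1594]);
translate([1048, 353, 91]) cube([78, 20, 1594]);
translate([1353, 353, 91]) cube([78, 20, 1594]);
translate([1658, 353, 91]) cube([78, 20, 1594]);
translate([1963, 353, 91]) cube([78, 20, 1594]);
translate([2268, 353, 91]) cube([78, 20, 1594]);


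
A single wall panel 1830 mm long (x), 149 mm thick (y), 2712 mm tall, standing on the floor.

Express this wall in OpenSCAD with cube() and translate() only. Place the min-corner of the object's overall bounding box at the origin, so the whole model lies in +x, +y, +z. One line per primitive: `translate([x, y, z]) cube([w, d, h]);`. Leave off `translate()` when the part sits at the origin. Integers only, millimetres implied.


cube([1830, 149, 2712]);


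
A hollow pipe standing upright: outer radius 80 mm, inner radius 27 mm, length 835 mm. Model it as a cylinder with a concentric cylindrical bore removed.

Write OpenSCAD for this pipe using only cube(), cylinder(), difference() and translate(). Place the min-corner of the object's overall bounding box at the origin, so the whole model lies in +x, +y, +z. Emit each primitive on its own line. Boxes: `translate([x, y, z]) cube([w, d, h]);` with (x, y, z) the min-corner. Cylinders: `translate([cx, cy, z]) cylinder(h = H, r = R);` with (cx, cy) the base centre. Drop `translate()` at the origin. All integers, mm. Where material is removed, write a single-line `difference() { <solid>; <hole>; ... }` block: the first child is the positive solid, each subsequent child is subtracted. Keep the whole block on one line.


difference() { translate([80, 80, 0]) cylinder(h = 835, r = 80); translate([80, 80, 0]) cylinder(h = 835, r = 27); }


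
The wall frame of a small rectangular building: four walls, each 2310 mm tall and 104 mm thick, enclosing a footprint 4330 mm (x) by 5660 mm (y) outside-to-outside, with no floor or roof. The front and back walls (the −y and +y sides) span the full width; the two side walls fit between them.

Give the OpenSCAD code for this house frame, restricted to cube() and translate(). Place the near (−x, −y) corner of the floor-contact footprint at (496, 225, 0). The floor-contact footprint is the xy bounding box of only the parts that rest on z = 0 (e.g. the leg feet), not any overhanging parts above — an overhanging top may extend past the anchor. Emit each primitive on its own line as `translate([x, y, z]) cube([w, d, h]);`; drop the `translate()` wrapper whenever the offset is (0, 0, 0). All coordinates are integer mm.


translate([496, 225, 0]) cube([4330, 104, 2310]);
translate([496, 5781, 0]) cube([4330, 104, 2310]);
translate([496, 329, 0]) cube([104, 5452, 2310]);
translate([4722, 329, 0]) cube([104, 5452, 2310]);


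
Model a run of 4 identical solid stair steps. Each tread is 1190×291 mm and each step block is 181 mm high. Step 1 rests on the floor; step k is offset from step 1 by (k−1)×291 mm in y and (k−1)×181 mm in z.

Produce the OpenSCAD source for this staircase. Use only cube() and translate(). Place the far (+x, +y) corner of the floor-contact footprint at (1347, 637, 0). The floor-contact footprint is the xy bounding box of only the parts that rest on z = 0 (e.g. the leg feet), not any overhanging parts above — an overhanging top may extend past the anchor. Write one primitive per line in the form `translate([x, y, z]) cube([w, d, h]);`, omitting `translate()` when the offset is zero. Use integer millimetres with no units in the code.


translate([157, 346, 0]) cube([1190, 291, 181]);
translate([157, 637, 181]) cube([1190, 291, 181]);
translate([157, 928, 362]) cube([1190, 291, 181]);
translate([157, 1219, 543]) cube([1190, 291, 181]);


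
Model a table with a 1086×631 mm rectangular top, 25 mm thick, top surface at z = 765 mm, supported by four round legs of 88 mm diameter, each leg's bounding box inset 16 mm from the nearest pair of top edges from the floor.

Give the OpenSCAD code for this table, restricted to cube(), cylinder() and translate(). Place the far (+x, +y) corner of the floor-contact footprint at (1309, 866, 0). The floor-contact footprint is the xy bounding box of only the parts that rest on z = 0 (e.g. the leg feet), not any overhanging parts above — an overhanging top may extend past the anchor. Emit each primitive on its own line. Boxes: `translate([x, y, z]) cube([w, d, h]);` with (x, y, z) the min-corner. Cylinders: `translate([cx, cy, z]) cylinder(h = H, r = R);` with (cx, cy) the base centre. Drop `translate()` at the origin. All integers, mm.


// leg_h = 765 - 25 = 740
translate([239, 251, 740]) cube([1086, 631, 25]);
translate([299, 311, 0]) cylinder(h = 740, r = 44);
translate([1265, 311, 0]) cylinder(h = 740, r = 44);
translate([299, 822, 0]) cylinder(h = 740, r = 44);
translate([1265, 822, 0]) cylinder(h = 740, r = 44);


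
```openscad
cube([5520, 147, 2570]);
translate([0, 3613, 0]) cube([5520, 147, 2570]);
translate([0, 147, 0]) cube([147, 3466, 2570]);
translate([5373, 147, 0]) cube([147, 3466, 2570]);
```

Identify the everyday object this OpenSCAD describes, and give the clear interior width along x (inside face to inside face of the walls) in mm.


A house (or room) frame. The interior width is 5226 mm.

Four 2570 mm walls enclosing a rectangle with no floor or roof — a room or house frame. Outside width is 5520 mm and wall thickness is 147 mm, so the interior width is 5520 − 2 × 147 = 5226 mm.


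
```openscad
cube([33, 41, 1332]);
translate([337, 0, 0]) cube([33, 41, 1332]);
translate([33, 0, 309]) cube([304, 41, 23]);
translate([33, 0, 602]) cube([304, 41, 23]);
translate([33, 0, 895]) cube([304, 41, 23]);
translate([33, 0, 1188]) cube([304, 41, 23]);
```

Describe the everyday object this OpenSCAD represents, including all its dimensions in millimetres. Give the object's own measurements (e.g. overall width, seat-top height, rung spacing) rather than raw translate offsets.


A straight ladder. Two 33×41 mm vertical rails, 1332 mm tall, stand 370 mm apart (outside-to-outside) with their front faces coplanar on the −y side. 4 rungs, each 41 mm deep and 23 mm tall, span between the inner faces of the rails, front faces flush with the rails. The lowest rung's underside is at z = 309 mm and rungs are spaced 293 mm apart (underside to underside).


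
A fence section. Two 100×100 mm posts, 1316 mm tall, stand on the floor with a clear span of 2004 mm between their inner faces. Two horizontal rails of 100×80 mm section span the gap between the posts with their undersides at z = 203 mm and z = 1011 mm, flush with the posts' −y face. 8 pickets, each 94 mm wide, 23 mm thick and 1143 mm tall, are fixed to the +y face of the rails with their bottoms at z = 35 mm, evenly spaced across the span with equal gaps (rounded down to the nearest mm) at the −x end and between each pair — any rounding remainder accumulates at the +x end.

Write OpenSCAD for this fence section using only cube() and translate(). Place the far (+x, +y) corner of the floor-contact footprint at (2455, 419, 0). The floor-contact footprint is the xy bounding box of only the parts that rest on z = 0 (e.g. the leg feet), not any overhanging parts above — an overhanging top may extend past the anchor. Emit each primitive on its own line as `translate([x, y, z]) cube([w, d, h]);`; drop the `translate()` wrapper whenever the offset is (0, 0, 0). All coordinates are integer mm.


translate([251, 319, 0]) cube([100, 100, 1316]);
translate([2355, 319, 0]) cube([100, 100, 1316]);
translate([351, 319, 203]) cube([2004, 100, 80]);
translate([351, 319, 1011]) cube([2004, 100, 80]);
translate([490, 419, 35]) cube([94, 23, 1143]);
translate([723, 419, 35]) cube([94, 23, 1143]);
translate([956, 419, 35]) cube([94, 23, 1143]);
translate([1189, 419, 35]) cube([94, 23, 1143]);
translate([1422, 419, 35]) cube([94, 23, 1143]);
translate([1655, 419, 35]) cube([94, 23, 1143]);
translate([1888, 419, 35]) cube([94, 23, 1143]);
translate([2121, 419, 35]) cube([94, 23, 1143]);


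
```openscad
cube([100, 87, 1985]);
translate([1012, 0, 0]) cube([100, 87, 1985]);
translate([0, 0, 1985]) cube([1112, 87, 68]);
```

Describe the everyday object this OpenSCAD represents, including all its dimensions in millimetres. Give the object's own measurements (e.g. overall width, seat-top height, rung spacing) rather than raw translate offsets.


A door frame. The clear opening is 912 mm wide and 1985 mm high. Two 100 mm wide jambs, 87 mm deep, stand either side of the opening from the floor to the top of the opening. A 68 mm thick head sits across the top of both jambs, spanning the full outside width of the frame.


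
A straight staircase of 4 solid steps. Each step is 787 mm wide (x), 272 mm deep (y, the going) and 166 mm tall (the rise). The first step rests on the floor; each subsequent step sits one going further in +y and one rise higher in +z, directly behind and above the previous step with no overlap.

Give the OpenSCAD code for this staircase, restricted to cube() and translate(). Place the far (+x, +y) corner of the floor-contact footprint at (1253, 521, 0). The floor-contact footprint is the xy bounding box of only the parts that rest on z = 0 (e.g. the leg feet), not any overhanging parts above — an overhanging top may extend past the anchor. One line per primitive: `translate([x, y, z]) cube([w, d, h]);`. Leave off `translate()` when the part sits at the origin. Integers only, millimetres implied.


translate([466, 249, 0]) cube([787, 272, 166]);
translate([466, 521, 166]) cube([787, 272, 166]);
translate([466, 793, 332]) cube([787, 272, 166]);
translate([466, 1065, 498]) cube([787, 272, 166]);


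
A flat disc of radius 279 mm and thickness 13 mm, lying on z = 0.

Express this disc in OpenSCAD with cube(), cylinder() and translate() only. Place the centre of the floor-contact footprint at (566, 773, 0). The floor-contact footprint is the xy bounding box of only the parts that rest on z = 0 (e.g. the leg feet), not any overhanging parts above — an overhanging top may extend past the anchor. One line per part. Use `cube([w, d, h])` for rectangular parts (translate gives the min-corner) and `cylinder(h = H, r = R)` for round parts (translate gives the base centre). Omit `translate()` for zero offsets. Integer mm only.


translate([566, 773, 0]) cylinder(h = 13, r = 279);


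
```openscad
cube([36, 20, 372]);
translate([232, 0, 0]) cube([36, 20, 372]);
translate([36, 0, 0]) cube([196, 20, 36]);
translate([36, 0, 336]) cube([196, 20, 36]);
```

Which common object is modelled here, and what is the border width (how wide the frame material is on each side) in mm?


A picture frame. The border width is 36 mm.

Four thin pieces enclosing a rectangular opening — a picture frame. The two full-height stiles are 372 mm tall; the top rail sits at z = 336 and is 36 mm tall, so the border above the opening is 372 − 336 = 36 mm, matching the stile x-width.


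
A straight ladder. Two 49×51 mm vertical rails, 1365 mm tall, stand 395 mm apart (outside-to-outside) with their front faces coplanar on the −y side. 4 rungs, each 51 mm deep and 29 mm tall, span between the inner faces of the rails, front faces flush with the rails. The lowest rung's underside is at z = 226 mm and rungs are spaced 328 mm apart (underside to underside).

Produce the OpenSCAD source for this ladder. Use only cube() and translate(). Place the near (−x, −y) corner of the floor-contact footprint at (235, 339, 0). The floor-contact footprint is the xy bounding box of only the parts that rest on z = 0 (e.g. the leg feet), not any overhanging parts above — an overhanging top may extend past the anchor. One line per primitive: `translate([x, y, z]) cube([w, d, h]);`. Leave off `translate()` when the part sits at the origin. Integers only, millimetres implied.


translate([235, 339, 0]) cube([49, 51, 1365]);
translate([581, 339, 0]) cube([49, 51, 1365]);
translate([284, 339, 226]) cube([297, 51, 29]);
translate([284, 339, 554]) cube([297, 51, 29]);
translate([284, 339, 882]) cube([297, 51, 29]);
translate([284, 339, 1210]) cube([297, 51, 29]);


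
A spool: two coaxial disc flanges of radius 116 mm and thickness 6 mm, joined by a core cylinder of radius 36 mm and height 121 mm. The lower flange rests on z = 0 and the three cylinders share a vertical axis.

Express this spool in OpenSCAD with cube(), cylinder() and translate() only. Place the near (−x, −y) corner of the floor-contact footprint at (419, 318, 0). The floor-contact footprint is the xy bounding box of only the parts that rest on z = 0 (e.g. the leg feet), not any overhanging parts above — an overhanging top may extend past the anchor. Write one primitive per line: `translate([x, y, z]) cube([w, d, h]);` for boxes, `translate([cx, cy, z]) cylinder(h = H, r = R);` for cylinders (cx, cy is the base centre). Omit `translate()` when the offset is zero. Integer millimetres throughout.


translate([535, 434, 0]) cylinder(h = 6, r = 116);
translate([535, 434, 6]) cylinder(h = 121, r = 36);
translate([535, 434, 127]) cylinder(h = 6, r = 116);


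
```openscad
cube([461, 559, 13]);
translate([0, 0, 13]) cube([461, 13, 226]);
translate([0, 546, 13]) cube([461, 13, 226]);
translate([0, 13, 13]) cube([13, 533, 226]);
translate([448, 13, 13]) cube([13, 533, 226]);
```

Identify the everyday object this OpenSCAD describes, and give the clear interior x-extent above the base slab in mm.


An open box. The internal width is 435 mm.

A 461×559 base slab with four walls standing on it — an open box. The base is 461 mm wide and the walls are 13 mm thick, so the internal width is 461 − 2 × 13 = 435 mm.


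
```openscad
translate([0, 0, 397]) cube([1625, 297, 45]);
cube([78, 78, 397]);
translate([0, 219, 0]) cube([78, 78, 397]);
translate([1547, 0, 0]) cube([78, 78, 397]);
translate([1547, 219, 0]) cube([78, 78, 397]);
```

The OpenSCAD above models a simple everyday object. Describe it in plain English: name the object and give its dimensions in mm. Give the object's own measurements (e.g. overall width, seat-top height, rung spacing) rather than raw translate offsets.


A bench: a 1625×297 mm seat slab, 45 mm thick, top at z = 442 mm, on four 78×78 mm square legs flush with the seat corners and standing on z = 0.
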